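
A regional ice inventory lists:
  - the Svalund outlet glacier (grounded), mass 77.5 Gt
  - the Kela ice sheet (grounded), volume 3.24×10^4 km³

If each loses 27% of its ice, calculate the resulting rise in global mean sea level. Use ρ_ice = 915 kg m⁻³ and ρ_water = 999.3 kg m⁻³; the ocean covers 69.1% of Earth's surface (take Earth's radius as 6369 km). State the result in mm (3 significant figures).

≈ 22.8 mm

Svalund: 0.27 × 77.5 Gt = 2.092×10^13 kg; dividing by ρ_w = 999.3 kg m⁻³ gives 2.094×10^10 m³ of water.
Kela: 0.27 × 3.24×10^4 km³ × (915/999.3) = 8010 km³ of water.
Total added water ≈ 8.031×10^12 m³ over 3.52×10^14 m² → Δh = 0.0228 m = 22.8 mm.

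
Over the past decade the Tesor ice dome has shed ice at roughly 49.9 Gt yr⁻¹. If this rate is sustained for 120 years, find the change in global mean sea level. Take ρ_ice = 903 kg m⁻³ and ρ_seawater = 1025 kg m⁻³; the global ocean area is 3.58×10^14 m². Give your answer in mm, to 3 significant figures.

≈ 16.3 mm

Total mass lost = 49.9 Gt/yr × 120 yr = 5988 Gt = 5.988×10^15 kg.
ρ_w = 1025 kg m⁻³, so water volume = 5.988×10^15 / 1025 = 5.842×10^12 m³.
Δh = 5.842×10^12 / 3.58×10^14 = 0.0163 m = 16.3 mm.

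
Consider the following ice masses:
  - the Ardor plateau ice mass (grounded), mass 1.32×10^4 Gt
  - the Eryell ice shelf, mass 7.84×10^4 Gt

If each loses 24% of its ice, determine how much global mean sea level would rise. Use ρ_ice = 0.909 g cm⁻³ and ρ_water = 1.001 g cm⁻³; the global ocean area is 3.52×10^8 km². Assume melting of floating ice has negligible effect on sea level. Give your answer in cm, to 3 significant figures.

Ardor: 0.24 × 1.32×10^4 Gt = 3.168×10^15 kg; dividing by ρ_w = 1.001 g cm⁻³ = 1001 kg m⁻³ gives 3.165×10^12 m³ of water.
The Eryell ice shelf is floating and already displaces its own weight of water, so its melt adds essentially nothing to sea level.
Total added water ≈ 3.165×10^12 m³ over 3.52×10^14 m² → Δh = 8.99×10^-3 m = 0.899 cm.

≈ 0.899 cm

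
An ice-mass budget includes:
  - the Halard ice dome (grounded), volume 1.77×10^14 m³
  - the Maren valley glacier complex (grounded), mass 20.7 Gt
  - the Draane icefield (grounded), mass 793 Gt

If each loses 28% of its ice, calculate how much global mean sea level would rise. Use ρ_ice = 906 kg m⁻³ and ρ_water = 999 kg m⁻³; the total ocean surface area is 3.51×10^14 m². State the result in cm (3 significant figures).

Halard: 0.28 × 1.77×10^14 m³ × (906/999) = 4.495×10^13 m³ of water.
Maren: 0.28 × 20.7 Gt = 5.796×10^12 kg; dividing by ρ_w = 999 kg m⁻³ gives 5.802×10^9 m³ of water.
Draane: 0.28 × 793 Gt = 2.220×10^14 kg; dividing by ρ_w = 999 kg m⁻³ gives 2.223×10^11 m³ of water.
Total added water ≈ 4.517×10^13 m³ over 3.51×10^14 m² → Δh = 0.129 m = 12.9 cm.

≈ 12.9 cm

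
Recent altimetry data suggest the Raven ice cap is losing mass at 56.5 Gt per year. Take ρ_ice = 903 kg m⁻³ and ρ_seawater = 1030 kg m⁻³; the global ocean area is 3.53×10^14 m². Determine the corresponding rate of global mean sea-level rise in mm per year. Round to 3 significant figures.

ρ_w = 1030 kg m⁻³. Annual water volume added = 56.5 Gt / ρ_w = 5.650×10^13 kg / 1030 kg m⁻³ = 5.485×10^10 m³.
Δh per year = 5.485×10^10 / 3.53×10^14 = 1.55×10^-4 m = 0.155 mm.

≈ 0.155 mm/yr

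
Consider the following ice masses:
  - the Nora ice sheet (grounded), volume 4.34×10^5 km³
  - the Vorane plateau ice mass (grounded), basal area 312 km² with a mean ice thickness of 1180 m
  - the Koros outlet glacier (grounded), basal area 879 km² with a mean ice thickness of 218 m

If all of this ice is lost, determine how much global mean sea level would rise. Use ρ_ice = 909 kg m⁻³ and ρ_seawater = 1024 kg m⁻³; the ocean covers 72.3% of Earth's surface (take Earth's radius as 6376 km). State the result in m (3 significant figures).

≈ 1.04 m

Nora: 4.34×10^5 km³ × (909/1024) = 3.853×10^5 km³ of water.
Vorane: ice volume = 312 km² × 1180 m = 368.2 km³; 368.2 × (909/1024) = 326.8 km³ of water.
Koros: ice volume = 879 km² × 218 m = 191.6 km³; 191.6 × (909/1024) = 170.1 km³ of water.
Total added water ≈ 3.858×10^14 m³ over 3.69×10^14 m² → Δh = 1.04 m.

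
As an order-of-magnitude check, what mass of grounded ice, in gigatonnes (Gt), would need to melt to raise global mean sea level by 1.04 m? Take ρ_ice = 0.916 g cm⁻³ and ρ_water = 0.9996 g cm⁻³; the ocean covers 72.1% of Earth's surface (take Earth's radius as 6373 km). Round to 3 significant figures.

≈ 3.83×10^5 Gt

Required water volume = Δh × A = 1.04 m × 3.68×10^14 m² = 3.827×10^14 m³.
ρ_w = 0.9996 g cm⁻³ = 999.6 kg m⁻³, so the mass of water = 3.827×10^14 m³ × 999.6 kg m⁻³ = 3.826×10^17 kg = 3.83×10^5 Gt (and the same mass of ice, by conservation).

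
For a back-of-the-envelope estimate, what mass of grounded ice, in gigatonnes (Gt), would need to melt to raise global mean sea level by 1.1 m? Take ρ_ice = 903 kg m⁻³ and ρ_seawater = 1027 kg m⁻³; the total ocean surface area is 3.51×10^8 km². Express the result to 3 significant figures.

Required water volume = Δh × A = 1.1 m × 3.51×10^14 m² = 3.861×10^14 m³.
ρ_w = 1027 kg m⁻³, so the mass of water = 3.861×10^14 m³ × 1027 kg m⁻³ = 3.965×10^17 kg = 3.97×10^5 Gt (and the same mass of ice, by conservation).

≈ 3.97×10^5 Gt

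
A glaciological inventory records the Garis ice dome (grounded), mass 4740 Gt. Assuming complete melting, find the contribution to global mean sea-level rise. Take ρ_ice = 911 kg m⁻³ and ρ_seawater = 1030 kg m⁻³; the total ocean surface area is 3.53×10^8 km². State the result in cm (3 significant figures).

≈ 1.30 cm

Garis: 4740 Gt = 4.740×10^15 kg; dividing by ρ_w = 1030 kg m⁻³ gives 4.602×10^12 m³ of water.
Spread over 3.53×10^14 m² of ocean, Δh = 4.602×10^12 / 3.53×10^14 = 0.0130 m = 1.30 cm.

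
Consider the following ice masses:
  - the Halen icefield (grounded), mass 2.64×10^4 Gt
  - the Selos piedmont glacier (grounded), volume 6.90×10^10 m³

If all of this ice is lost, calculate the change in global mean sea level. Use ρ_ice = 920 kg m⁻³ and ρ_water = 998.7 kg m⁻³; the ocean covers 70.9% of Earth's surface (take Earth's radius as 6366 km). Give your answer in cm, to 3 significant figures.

≈ 7.34 cm

Halen: 2.64×10^4 Gt = 2.640×10^16 kg; dividing by ρ_w = 998.7 kg m⁻³ gives 2.643×10^13 m³ of water.
Selos: 6.90×10^10 m³ × (920/998.7) = 6.356×10^10 m³ of water.
Total added water ≈ 2.650×10^13 m³ over 3.61×10^14 m² → Δh = 0.0734 m = 7.34 cm.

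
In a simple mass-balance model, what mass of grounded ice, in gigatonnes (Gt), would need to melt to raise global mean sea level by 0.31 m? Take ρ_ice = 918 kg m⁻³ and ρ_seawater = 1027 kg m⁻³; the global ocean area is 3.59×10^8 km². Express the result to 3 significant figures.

Required water volume = Δh × A = 0.31 m × 3.59×10^14 m² = 1.113×10^14 m³.
ρ_w = 1027 kg m⁻³, so the mass of water = 1.113×10^14 m³ × 1027 kg m⁻³ = 1.143×10^17 kg = 1.14×10^5 Gt (and the same mass of ice, by conservation).

≈ 1.14×10^5 Gt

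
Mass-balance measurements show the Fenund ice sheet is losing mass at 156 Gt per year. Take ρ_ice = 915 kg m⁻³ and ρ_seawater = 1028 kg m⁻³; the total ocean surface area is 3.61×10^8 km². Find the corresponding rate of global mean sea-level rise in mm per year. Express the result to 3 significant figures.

≈ 0.420 mm/yr

ρ_w = 1028 kg m⁻³. Annual water volume added = 156 Gt / ρ_w = 1.560×10^14 kg / 1028 kg m⁻³ = 1.518×10^11 m³.
Δh per year = 1.518×10^11 / 3.61×10^14 = 4.20×10^-4 m = 0.420 mm.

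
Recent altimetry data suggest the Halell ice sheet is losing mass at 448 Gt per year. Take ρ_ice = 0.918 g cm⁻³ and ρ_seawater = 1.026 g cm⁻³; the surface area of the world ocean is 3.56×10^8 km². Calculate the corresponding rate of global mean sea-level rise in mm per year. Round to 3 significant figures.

ρ_w = 1.026 g cm⁻³ = 1026 kg m⁻³. Annual water volume added = 448 Gt / ρ_w = 4.480×10^14 kg / 1026 kg m⁻³ = 4.366×10^11 m³.
Δh per year = 4.366×10^11 / 3.56×10^14 = 1.23×10^-3 m = 1.23 mm.

≈ 1.23 mm/yr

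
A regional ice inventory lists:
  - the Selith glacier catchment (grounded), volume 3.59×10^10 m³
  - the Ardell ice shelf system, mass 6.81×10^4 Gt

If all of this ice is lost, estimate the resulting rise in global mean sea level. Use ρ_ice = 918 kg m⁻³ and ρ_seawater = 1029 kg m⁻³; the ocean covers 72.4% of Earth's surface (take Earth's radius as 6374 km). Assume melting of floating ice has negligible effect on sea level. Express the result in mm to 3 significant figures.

Selith: 3.59×10^10 m³ × (918/1029) = 3.203×10^10 m³ of water.
The Ardell ice shelf system is floating and already displaces its own weight of water, so its melt adds essentially nothing to sea level.
Total added water ≈ 3.203×10^10 m³ over 3.70×10^14 m² → Δh = 8.66×10^-5 m = 0.0866 mm.

≈ 0.0866 mm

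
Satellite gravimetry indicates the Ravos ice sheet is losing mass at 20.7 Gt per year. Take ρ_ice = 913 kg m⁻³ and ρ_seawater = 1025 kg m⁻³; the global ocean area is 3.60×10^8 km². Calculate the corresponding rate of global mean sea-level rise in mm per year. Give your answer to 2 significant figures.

≈ 0.056 mm/yr

ρ_w = 1025 kg m⁻³. Annual water volume added = 20.7 Gt / ρ_w = 2.070×10^13 kg / 1025 kg m⁻³ = 2.020×10^10 m³.
Δh per year = 2.020×10^10 / 3.60×10^14 = 5.61×10^-5 m = 0.056 mm.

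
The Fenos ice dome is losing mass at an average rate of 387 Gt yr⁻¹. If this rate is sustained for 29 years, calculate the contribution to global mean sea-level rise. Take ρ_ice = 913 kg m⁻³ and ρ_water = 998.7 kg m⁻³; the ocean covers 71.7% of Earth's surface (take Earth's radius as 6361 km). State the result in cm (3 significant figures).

≈ 3.08 cm

Total mass lost = 387 Gt/yr × 29 yr = 1.122×10^4 Gt = 1.122×10^16 kg.
ρ_w = 998.7 kg m⁻³, so water volume = 1.122×10^16 / 998.7 = 1.124×10^13 m³.
Δh = 1.124×10^13 / 3.65×10^14 = 0.0308 m = 3.08 cm.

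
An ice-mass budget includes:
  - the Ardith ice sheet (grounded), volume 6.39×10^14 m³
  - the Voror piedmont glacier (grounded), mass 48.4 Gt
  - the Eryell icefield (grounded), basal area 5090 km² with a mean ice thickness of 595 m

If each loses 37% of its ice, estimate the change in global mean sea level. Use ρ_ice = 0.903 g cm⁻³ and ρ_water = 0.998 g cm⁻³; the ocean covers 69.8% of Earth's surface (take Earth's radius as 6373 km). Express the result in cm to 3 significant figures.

≈ 60.3 cm

Ardith: 0.37 × 6.39×10^14 m³ × (903/998) = 2.139×10^14 m³ of water.
Voror: 0.37 × 48.4 Gt = 1.791×10^13 kg; dividing by ρ_w = 0.998 g cm⁻³ = 998 kg m⁻³ gives 1.794×10^10 m³ of water.
Eryell: ice volume = 5090 km² × 595 m = 3029 km³; 0.37 × 3029 × (903/998) = 1014 km³ of water.
Total added water ≈ 2.150×10^14 m³ over 3.56×10^14 m² → Δh = 0.603 m = 60.3 cm.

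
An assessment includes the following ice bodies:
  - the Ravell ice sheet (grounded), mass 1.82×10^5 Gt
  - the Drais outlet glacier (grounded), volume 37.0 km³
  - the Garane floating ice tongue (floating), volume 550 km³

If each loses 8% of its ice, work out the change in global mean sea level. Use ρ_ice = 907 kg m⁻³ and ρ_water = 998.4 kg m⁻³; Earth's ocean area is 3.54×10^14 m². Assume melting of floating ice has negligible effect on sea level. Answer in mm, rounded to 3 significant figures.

≈ 41.2 mm

Ravell: 0.08 × 1.82×10^5 Gt = 1.456×10^16 kg; dividing by ρ_w = 998.4 kg m⁻³ gives 1.458×10^13 m³ of water.
Drais: 0.08 × 37.0 km³ × (907/998.4) = 2.689 km³ of water.
The Garane floating ice tongue is floating and already displaces its own weight of water, so its melt adds essentially nothing to sea level.
Total added water ≈ 1.459×10^13 m³ over 3.54×10^14 m² → Δh = 0.0412 m = 41.2 mm.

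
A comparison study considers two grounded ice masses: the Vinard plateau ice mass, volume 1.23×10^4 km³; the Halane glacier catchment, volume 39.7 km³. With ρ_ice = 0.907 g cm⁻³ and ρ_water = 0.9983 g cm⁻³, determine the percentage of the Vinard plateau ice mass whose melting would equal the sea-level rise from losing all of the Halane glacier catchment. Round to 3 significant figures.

Equal sea-level rise means equal mass of meltwater, i.e. equal mass of ice lost.
Ice mass of Halane: 3.601×10^13 kg; ice mass of Vinard: 1.116×10^16 kg.
Fraction required = 3.601×10^13 / 1.116×10^16 = 3.23×10^-3 → 0.323 %.

≈ 0.323 %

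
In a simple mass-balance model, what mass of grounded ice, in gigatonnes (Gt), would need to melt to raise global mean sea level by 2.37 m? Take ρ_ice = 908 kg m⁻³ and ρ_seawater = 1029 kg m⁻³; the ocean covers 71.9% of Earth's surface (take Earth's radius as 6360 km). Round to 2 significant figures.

Required water volume = Δh × A = 2.37 m × 3.65×10^14 m² = 8.662×10^14 m³.
ρ_w = 1029 kg m⁻³, so the mass of water = 8.662×10^14 m³ × 1029 kg m⁻³ = 8.913×10^17 kg = 8.9×10^5 Gt (and the same mass of ice, by conservation).

≈ 8.9×10^5 Gt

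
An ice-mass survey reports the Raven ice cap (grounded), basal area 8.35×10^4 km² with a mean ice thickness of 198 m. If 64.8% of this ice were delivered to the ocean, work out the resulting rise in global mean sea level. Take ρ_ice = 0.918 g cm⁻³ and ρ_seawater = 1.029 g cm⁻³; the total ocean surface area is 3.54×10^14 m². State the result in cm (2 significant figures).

≈ 2.7 cm

Raven: ice volume = 8.35×10^4 km² × 198 m = 1.653×10^4 km³; 0.648 × 1.653×10^4 × (918/1029) = 9558 km³ of water.
Spread over 3.54×10^14 m² of ocean, Δh = 9.558×10^12 / 3.54×10^14 = 0.0270 m = 2.7 cm.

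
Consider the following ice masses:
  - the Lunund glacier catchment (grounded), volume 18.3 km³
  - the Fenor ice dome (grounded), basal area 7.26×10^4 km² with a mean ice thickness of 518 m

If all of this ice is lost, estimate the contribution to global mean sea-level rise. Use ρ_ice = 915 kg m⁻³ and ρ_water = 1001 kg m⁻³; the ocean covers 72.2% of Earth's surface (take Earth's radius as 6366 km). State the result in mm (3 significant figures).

≈ 93.5 mm

Lunund: 18.3 km³ × (915/1001) = 16.73 km³ of water.
Fenor: ice volume = 7.26×10^4 km² × 518 m = 3.761×10^4 km³; 3.761×10^4 × (915/1001) = 3.438×10^4 km³ of water.
Total added water ≈ 3.439×10^13 m³ over 3.68×10^14 m² → Δh = 0.0935 m = 93.5 mm.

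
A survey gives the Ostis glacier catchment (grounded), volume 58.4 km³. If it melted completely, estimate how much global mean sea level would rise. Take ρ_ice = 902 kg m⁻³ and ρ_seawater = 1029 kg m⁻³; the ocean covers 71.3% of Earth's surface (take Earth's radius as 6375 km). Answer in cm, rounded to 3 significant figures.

Ostis: 58.4 km³ × (902/1029) = 51.19 km³ of water.
Spread over 3.64×10^14 m² of ocean, Δh = 5.119×10^10 / 3.64×10^14 = 1.41×10^-4 m = 0.0141 cm.

≈ 0.0141 cm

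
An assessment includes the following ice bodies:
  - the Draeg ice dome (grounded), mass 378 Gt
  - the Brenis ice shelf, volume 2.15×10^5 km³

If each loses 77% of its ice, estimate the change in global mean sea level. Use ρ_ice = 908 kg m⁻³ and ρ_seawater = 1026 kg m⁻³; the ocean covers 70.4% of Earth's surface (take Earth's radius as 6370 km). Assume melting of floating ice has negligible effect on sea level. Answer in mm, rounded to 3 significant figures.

Draeg: 0.77 × 378 Gt = 2.911×10^14 kg; dividing by ρ_w = 1026 kg m⁻³ gives 2.837×10^11 m³ of water.
The Brenis ice shelf is floating and already displaces its own weight of water, so its melt adds essentially nothing to sea level.
Total added water ≈ 2.837×10^11 m³ over 3.59×10^14 m² → Δh = 7.90×10^-4 m = 0.790 mm.

≈ 0.790 mm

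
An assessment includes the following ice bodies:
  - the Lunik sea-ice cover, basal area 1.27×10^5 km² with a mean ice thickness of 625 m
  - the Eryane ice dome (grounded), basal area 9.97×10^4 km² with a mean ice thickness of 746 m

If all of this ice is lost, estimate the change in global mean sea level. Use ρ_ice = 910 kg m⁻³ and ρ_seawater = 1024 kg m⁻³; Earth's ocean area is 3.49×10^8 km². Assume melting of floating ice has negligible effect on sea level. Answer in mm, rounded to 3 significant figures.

≈ 189 mm

The Lunik sea-ice cover is floating and already displaces its own weight of water, so its melt adds essentially nothing to sea level.
Eryane: ice volume = 9.97×10^4 km² × 746 m = 7.438×10^4 km³; 7.438×10^4 × (910/1024) = 6.610×10^4 km³ of water.
Total added water ≈ 6.610×10^13 m³ over 3.49×10^14 m² → Δh = 0.189 m = 189 mm.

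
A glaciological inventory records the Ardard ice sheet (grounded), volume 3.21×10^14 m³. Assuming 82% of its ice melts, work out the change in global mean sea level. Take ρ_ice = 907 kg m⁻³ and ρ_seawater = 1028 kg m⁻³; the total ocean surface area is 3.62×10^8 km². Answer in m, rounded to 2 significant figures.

≈ 0.64 m

Ardard: 0.82 × 3.21×10^14 m³ × (907/1028) = 2.322×10^14 m³ of water.
Spread over 3.62×10^14 m² of ocean, Δh = 2.322×10^14 / 3.62×10^14 = 0.642 m.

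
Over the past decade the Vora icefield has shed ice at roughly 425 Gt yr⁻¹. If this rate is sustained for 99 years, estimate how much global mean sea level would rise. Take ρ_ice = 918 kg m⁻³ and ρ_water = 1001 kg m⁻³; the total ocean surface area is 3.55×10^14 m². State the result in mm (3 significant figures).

≈ 118 mm

Total mass lost = 425 Gt/yr × 99 yr = 4.208×10^4 Gt = 4.208×10^16 kg.
ρ_w = 1001 kg m⁻³, so water volume = 4.208×10^16 / 1001 = 4.203×10^13 m³.
Δh = 4.203×10^13 / 3.55×10^14 = 0.118 m = 118 mm.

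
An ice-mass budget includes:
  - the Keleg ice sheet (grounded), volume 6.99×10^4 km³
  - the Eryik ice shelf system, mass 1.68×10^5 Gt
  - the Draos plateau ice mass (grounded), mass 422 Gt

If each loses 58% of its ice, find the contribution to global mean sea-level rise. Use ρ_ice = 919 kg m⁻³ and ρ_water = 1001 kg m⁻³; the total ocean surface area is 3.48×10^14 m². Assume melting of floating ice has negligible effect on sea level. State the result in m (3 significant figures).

≈ 0.108 m

Keleg: 0.58 × 6.99×10^4 km³ × (919/1001) = 3.722×10^4 km³ of water.
The Eryik ice shelf system is floating and already displaces its own weight of water, so its melt adds essentially nothing to sea level.
Draos: 0.58 × 422 Gt = 2.448×10^14 kg; dividing by ρ_w = 1001 kg m⁻³ gives 2.445×10^11 m³ of water.
Total added water ≈ 3.747×10^13 m³ over 3.48×10^14 m² → Δh = 0.108 m.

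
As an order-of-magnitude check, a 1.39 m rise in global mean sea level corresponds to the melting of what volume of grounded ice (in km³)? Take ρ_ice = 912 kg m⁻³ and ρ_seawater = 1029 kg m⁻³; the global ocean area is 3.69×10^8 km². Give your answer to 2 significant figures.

Required water volume = Δh × A = 1.39 m × 3.69×10^14 m² = 5.129×10^14 m³ = 5.129×10^5 km³.
Ice volume = water volume × ρ_w/ρ_ice = 5.129×10^5 × 1029/912 = 5.8×10^5 km³.

≈ 5.8×10^5 km³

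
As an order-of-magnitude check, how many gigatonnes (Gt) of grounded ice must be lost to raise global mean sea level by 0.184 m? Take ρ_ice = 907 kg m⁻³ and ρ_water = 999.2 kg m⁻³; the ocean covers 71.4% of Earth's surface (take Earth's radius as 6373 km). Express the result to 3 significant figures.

Required water volume = Δh × A = 0.184 m × 3.64×10^14 m² = 6.705×10^13 m³.
ρ_w = 999.2 kg m⁻³, so the mass of water = 6.705×10^13 m³ × 999.2 kg m⁻³ = 6.700×10^16 kg = 6.70×10^4 Gt (and the same mass of ice, by conservation).

≈ 6.70×10^4 Gt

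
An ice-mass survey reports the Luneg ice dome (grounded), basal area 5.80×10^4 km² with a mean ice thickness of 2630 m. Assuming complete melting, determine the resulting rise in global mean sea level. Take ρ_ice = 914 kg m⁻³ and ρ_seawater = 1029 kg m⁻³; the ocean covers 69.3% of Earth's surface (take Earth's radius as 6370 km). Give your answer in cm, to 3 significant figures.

Luneg: ice volume = 5.80×10^4 km² × 2630 m = 1.525×10^5 km³; 1.525×10^5 × (914/1029) = 1.355×10^5 km³ of water.
Spread over 3.53×10^14 m² of ocean, Δh = 1.355×10^14 / 3.53×10^14 = 0.383 m = 38.3 cm.

≈ 38.3 cm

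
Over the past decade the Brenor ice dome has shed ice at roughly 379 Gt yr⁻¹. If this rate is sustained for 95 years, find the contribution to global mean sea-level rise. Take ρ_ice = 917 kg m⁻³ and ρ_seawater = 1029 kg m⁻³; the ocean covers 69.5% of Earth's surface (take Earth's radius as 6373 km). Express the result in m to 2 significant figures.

Total mass lost = 379 Gt/yr × 95 yr = 3.600×10^4 Gt = 3.600×10^16 kg.
ρ_w = 1029 kg m⁻³, so water volume = 3.600×10^16 / 1029 = 3.499×10^13 m³.
Δh = 3.499×10^13 / 3.55×10^14 = 0.0986 m.

≈ 0.099 m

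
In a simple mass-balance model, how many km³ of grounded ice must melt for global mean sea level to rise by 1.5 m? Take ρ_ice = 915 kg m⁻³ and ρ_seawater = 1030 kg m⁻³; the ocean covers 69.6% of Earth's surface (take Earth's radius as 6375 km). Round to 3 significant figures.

Required water volume = Δh × A = 1.5 m × 3.55×10^14 m² = 5.332×10^14 m³ = 5.332×10^5 km³.
Ice volume = water volume × ρ_w/ρ_ice = 5.332×10^5 × 1030/915 = 6.00×10^5 km³.

≈ 6.00×10^5 km³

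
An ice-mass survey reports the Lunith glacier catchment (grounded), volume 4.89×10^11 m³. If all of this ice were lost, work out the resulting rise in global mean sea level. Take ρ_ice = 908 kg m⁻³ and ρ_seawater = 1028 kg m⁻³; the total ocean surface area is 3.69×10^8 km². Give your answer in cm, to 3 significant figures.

Lunith: 4.89×10^11 m³ × (908/1028) = 4.319×10^11 m³ of water.
Spread over 3.69×10^14 m² of ocean, Δh = 4.319×10^11 / 3.69×10^14 = 1.17×10^-3 m = 0.117 cm.

≈ 0.117 cm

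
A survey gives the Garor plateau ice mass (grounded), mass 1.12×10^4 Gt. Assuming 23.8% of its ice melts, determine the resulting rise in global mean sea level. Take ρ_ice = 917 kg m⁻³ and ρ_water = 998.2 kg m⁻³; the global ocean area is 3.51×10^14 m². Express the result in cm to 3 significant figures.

Garor: 0.238 × 1.12×10^4 Gt = 2.666×10^15 kg; dividing by ρ_w = 998.2 kg m⁻³ gives 2.670×10^12 m³ of water.
Spread over 3.51×10^14 m² of ocean, Δh = 2.670×10^12 / 3.51×10^14 = 7.61×10^-3 m = 0.761 cm.

≈ 0.761 cm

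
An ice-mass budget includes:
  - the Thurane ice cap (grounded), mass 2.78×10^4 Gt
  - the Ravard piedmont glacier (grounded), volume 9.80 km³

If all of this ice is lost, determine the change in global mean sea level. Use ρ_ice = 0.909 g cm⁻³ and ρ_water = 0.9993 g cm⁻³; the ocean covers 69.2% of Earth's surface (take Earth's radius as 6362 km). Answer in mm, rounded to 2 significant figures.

Thurane: 2.78×10^4 Gt = 2.780×10^16 kg; dividing by ρ_w = 0.9993 g cm⁻³ = 999.3 kg m⁻³ gives 2.782×10^13 m³ of water.
Ravard: 9.80 km³ × (909/999.3) = 8.914 km³ of water.
Total added water ≈ 2.783×10^13 m³ over 3.52×10^14 m² → Δh = 0.0791 m = 79 mm.

≈ 79 mm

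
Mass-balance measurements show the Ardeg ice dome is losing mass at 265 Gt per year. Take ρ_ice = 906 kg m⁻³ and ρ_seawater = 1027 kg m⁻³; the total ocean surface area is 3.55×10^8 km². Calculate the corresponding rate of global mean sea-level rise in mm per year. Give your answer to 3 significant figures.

ρ_w = 1027 kg m⁻³. Annual water volume added = 265 Gt / ρ_w = 2.650×10^14 kg / 1027 kg m⁻³ = 2.580×10^11 m³.
Δh per year = 2.580×10^11 / 3.55×10^14 = 7.27×10^-4 m = 0.727 mm.

≈ 0.727 mm/yr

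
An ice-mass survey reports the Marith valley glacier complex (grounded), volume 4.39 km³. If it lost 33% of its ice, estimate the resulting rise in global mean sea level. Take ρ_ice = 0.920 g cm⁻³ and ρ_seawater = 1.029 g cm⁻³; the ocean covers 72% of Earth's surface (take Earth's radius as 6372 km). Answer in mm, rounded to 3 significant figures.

≈ 3.53×10^-3 mm

Marith: 0.33 × 4.39 km³ × (920/1029) = 1.295 km³ of water.
Spread over 3.67×10^14 m² of ocean, Δh = 1.295×10^9 / 3.67×10^14 = 3.53×10^-6 m = 3.53×10^-3 mm.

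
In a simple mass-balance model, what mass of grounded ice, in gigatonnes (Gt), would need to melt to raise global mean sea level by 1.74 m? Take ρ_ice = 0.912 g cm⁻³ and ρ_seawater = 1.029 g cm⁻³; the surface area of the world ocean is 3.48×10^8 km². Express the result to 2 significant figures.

≈ 6.2×10^5 Gt

Required water volume = Δh × A = 1.74 m × 3.48×10^14 m² = 6.055×10^14 m³.
ρ_w = 1.029 g cm⁻³ = 1029 kg m⁻³, so the mass of water = 6.055×10^14 m³ × 1029 kg m⁻³ = 6.231×10^17 kg = 6.2×10^5 Gt (and the same mass of ice, by conservation).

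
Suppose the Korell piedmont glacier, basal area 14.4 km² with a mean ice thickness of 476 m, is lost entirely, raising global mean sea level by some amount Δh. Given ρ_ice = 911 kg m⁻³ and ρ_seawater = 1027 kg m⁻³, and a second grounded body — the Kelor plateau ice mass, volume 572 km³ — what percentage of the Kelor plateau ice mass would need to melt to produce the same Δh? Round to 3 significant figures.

Equal sea-level rise means equal mass of meltwater, i.e. equal mass of ice lost.
Ice mass of Korell: 6.244×10^12 kg; ice mass of Kelor: 5.211×10^14 kg.
Fraction required = 6.244×10^12 / 5.211×10^14 = 0.0120 → 1.20 %.

≈ 1.20 %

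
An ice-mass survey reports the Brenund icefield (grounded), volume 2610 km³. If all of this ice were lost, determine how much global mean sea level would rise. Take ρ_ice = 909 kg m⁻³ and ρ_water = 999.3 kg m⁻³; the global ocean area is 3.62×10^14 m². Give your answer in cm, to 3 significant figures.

Brenund: 2610 km³ × (909/999.3) = 2374 km³ of water.
Spread over 3.62×10^14 m² of ocean, Δh = 2.374×10^12 / 3.62×10^14 = 6.56×10^-3 m = 0.656 cm.

≈ 0.656 cm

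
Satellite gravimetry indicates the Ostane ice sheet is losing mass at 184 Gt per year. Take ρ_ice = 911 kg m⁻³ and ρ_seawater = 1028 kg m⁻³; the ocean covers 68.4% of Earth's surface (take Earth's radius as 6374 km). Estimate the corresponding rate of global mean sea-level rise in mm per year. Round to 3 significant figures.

≈ 0.513 mm/yr

ρ_w = 1028 kg m⁻³. Annual water volume added = 184 Gt / ρ_w = 1.840×10^14 kg / 1028 kg m⁻³ = 1.790×10^11 m³.
Δh per year = 1.790×10^11 / 3.49×10^14 = 5.13×10^-4 m = 0.513 mm.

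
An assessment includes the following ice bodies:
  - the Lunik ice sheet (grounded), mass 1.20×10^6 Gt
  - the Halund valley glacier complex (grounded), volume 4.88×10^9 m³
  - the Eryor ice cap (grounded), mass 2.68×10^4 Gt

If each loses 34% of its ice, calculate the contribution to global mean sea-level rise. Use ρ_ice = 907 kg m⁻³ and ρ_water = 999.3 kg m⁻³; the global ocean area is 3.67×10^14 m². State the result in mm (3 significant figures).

Lunik: 0.34 × 1.20×10^6 Gt = 4.080×10^17 kg; dividing by ρ_w = 999.3 kg m⁻³ gives 4.083×10^14 m³ of water.
Halund: 0.34 × 4.88×10^9 m³ × (907/999.3) = 1.506×10^9 m³ of water.
Eryor: 0.34 × 2.68×10^4 Gt = 9.112×10^15 kg; dividing by ρ_w = 999.3 kg m⁻³ gives 9.118×10^12 m³ of water.
Total added water ≈ 4.174×10^14 m³ over 3.67×10^14 m² → Δh = 1.14 m = 1140 mm.

≈ 1140 mm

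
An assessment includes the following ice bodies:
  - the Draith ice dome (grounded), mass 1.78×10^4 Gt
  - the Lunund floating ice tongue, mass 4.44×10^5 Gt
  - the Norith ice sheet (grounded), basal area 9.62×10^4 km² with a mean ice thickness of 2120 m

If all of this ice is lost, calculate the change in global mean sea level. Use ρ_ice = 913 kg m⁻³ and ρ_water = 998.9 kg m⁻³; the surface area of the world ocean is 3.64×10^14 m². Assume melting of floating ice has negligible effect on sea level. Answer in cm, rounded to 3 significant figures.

Draith: 1.78×10^4 Gt = 1.780×10^16 kg; dividing by ρ_w = 998.9 kg m⁻³ gives 1.782×10^13 m³ of water.
The Lunund floating ice tongue is floating and already displaces its own weight of water, so its melt adds essentially nothing to sea level.
Norith: ice volume = 9.62×10^4 km² × 2120 m = 2.039×10^5 km³; 2.039×10^5 × (913/998.9) = 1.864×10^5 km³ of water.
Total added water ≈ 2.042×10^14 m³ over 3.64×10^14 m² → Δh = 0.561 m = 56.1 cm.

≈ 56.1 cm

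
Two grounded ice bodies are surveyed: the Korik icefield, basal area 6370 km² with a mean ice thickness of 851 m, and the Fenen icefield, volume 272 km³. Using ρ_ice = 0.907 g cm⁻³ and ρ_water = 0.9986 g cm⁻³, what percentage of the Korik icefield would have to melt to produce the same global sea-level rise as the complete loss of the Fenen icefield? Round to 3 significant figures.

Equal sea-level rise means equal mass of meltwater, i.e. equal mass of ice lost.
Ice mass of Fenen: 2.467×10^14 kg; ice mass of Korik: 4.917×10^15 kg.
Fraction required = 2.467×10^14 / 4.917×10^15 = 0.0502 → 5.02 %.

≈ 5.02 %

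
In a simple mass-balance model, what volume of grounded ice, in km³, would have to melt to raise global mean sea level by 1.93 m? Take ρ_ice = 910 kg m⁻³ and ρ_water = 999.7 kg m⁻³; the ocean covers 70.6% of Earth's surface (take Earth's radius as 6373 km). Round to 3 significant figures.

≈ 7.64×10^5 km³

Required water volume = Δh × A = 1.93 m × 3.60×10^14 m² = 6.954×10^14 m³ = 6.954×10^5 km³.
Ice volume = water volume × ρ_w/ρ_ice = 6.954×10^5 × 999.7/910 = 7.64×10^5 km³.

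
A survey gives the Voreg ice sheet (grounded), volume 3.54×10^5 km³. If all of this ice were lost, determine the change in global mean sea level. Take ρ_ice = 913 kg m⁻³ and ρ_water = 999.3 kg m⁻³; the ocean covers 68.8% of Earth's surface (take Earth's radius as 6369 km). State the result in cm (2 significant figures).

≈ 92 cm

Voreg: 3.54×10^5 km³ × (913/999.3) = 3.234×10^5 km³ of water.
Spread over 3.51×10^14 m² of ocean, Δh = 3.234×10^14 / 3.51×10^14 = 0.922 m = 92 cm.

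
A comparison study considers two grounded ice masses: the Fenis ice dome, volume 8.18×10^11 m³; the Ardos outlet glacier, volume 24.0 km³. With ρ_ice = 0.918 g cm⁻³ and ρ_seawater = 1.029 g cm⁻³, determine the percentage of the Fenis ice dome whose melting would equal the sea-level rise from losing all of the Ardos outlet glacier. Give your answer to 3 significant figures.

Equal sea-level rise means equal mass of meltwater, i.e. equal mass of ice lost.
Ice mass of Ardos: 2.203×10^13 kg; ice mass of Fenis: 7.509×10^14 kg.
Fraction required = 2.203×10^13 / 7.509×10^14 = 0.0293 → 2.93 %.

≈ 2.93 %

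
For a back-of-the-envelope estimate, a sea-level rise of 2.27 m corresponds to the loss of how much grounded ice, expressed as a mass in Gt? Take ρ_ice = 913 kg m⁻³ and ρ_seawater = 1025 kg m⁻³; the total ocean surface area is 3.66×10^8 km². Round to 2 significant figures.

≈ 8.5×10^5 Gt

Required water volume = Δh × A = 2.27 m × 3.66×10^14 m² = 8.308×10^14 m³.
ρ_w = 1025 kg m⁻³, so the mass of water = 8.308×10^14 m³ × 1025 kg m⁻³ = 8.516×10^17 kg = 8.5×10^5 Gt (and the same mass of ice, by conservation).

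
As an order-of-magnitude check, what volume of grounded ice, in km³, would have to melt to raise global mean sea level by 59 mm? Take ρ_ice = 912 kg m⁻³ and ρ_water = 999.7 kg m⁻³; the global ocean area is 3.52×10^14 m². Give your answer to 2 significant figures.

Required water volume = Δh × A = 0.059 m × 3.52×10^14 m² = 2.077×10^13 m³ = 2.077×10^4 km³.
Ice volume = water volume × ρ_w/ρ_ice = 2.077×10^4 × 999.7/912 = 2.3×10^4 km³.

≈ 2.3×10^4 km³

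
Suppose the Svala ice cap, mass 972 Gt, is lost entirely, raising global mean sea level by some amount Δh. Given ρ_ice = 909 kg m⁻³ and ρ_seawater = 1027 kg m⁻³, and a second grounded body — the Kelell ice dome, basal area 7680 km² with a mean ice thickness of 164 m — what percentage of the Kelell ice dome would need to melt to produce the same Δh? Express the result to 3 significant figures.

≈ 84.9 %

Equal sea-level rise means equal mass of meltwater, i.e. equal mass of ice lost.
Ice mass of Svala: 9.720×10^14 kg; ice mass of Kelell: 1.145×10^15 kg.
Fraction required = 9.720×10^14 / 1.145×10^15 = 0.849 → 84.9 %.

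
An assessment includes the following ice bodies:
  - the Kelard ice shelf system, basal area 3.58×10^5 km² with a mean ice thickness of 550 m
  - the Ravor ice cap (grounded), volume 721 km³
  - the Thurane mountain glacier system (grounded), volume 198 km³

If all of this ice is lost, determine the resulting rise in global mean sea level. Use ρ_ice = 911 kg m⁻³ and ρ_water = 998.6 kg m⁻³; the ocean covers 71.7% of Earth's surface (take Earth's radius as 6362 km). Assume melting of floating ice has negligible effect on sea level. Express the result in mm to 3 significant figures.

The Kelard ice shelf system is floating and already displaces its own weight of water, so its melt adds essentially nothing to sea level.
Ravor: 721 km³ × (911/998.6) = 657.8 km³ of water.
Thurane: 198 km³ × (911/998.6) = 180.6 km³ of water.
Total added water ≈ 8.384×10^11 m³ over 3.65×10^14 m² → Δh = 2.30×10^-3 m = 2.30 mm.

≈ 2.30 mm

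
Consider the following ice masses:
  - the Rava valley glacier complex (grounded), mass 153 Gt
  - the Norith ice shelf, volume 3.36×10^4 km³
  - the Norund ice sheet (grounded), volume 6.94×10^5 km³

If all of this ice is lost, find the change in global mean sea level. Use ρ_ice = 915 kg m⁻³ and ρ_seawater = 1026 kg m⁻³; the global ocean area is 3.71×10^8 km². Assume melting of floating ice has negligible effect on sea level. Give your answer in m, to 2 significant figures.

Rava: 153 Gt = 1.530×10^14 kg; dividing by ρ_w = 1026 kg m⁻³ gives 1.491×10^11 m³ of water.
The Norith ice shelf is floating and already displaces its own weight of water, so its melt adds essentially nothing to sea level.
Norund: 6.94×10^5 km³ × (915/1026) = 6.189×10^5 km³ of water.
Total added water ≈ 6.191×10^14 m³ over 3.71×10^14 m² → Δh = 1.67 m.

≈ 1.7 m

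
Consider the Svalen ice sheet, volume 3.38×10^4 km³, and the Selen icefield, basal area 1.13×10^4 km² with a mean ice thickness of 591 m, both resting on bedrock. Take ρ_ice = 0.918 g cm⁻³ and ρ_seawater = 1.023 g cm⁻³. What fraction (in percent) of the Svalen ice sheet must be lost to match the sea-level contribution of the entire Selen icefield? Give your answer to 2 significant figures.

≈ 20 %

Equal sea-level rise means equal mass of meltwater, i.e. equal mass of ice lost.
Ice mass of Selen: 6.131×10^15 kg; ice mass of Svalen: 3.103×10^16 kg.
Fraction required = 6.131×10^15 / 3.103×10^16 = 0.198 → 20 %.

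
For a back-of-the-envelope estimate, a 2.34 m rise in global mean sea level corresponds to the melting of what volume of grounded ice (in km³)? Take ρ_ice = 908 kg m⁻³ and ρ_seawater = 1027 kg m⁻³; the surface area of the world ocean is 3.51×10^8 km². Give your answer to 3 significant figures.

≈ 9.29×10^5 km³

Required water volume = Δh × A = 2.34 m × 3.51×10^14 m² = 8.213×10^14 m³ = 8.213×10^5 km³.
Ice volume = water volume × ρ_w/ρ_ice = 8.213×10^5 × 1027/908 = 9.29×10^5 km³.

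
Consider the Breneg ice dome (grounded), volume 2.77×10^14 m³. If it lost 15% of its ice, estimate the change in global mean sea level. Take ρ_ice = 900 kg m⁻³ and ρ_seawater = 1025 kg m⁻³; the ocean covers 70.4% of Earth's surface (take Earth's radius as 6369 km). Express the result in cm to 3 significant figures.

≈ 10.2 cm

Breneg: 0.15 × 2.77×10^14 m³ × (900/1025) = 3.648×10^13 m³ of water.
Spread over 3.59×10^14 m² of ocean, Δh = 3.648×10^13 / 3.59×10^14 = 0.102 m = 10.2 cm.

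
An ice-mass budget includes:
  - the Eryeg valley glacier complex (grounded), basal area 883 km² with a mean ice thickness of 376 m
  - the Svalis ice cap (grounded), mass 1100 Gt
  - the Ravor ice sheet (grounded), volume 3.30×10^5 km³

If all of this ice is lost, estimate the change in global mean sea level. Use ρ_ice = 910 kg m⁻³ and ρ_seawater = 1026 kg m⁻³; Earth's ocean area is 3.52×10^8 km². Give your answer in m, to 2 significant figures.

≈ 0.84 m

Eryeg: ice volume = 883 km² × 376 m = 332.0 km³; 332.0 × (910/1026) = 294.5 km³ of water.
Svalis: 1100 Gt = 1.100×10^15 kg; dividing by ρ_w = 1026 kg m⁻³ gives 1.072×10^12 m³ of water.
Ravor: 3.30×10^5 km³ × (910/1026) = 2.927×10^5 km³ of water.
Total added water ≈ 2.941×10^14 m³ over 3.52×10^14 m² → Δh = 0.835 m.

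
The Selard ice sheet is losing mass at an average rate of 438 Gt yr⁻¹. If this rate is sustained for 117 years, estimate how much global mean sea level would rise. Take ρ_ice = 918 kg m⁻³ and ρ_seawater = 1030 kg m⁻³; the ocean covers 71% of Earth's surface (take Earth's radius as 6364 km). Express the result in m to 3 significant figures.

Total mass lost = 438 Gt/yr × 117 yr = 5.125×10^4 Gt = 5.125×10^16 kg.
ρ_w = 1030 kg m⁻³, so water volume = 5.125×10^16 / 1030 = 4.975×10^13 m³.
Δh = 4.975×10^13 / 3.61×10^14 = 0.138 m.

≈ 0.138 m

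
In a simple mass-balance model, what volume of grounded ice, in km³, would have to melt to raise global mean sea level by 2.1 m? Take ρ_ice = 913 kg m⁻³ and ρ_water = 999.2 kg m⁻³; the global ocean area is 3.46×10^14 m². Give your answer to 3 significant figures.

Required water volume = Δh × A = 2.1 m × 3.46×10^14 m² = 7.266×10^14 m³ = 7.266×10^5 km³.
Ice volume = water volume × ρ_w/ρ_ice = 7.266×10^5 × 999.2/913 = 7.95×10^5 km³.

≈ 7.95×10^5 km³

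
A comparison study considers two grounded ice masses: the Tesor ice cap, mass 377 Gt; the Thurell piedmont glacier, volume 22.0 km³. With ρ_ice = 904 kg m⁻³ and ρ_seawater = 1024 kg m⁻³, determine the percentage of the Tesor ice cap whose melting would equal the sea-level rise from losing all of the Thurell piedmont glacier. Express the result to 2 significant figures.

≈ 5.3 %

Equal sea-level rise means equal mass of meltwater, i.e. equal mass of ice lost.
Ice mass of Thurell: 1.989×10^13 kg; ice mass of Tesor: 3.770×10^14 kg.
Fraction required = 1.989×10^13 / 3.770×10^14 = 0.0528 → 5.3 %.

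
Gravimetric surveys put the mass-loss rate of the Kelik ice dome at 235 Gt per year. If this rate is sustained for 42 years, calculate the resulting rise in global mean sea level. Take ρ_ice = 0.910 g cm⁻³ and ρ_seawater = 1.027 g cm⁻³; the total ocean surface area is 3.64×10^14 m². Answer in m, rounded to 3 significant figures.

≈ 0.0264 m

Total mass lost = 235 Gt/yr × 42 yr = 9870 Gt = 9.870×10^15 kg.
ρ_w = 1.027 g cm⁻³ = 1027 kg m⁻³, so water volume = 9.870×10^15 / 1027 = 9.611×10^12 m³.
Δh = 9.611×10^12 / 3.64×10^14 = 0.0264 m.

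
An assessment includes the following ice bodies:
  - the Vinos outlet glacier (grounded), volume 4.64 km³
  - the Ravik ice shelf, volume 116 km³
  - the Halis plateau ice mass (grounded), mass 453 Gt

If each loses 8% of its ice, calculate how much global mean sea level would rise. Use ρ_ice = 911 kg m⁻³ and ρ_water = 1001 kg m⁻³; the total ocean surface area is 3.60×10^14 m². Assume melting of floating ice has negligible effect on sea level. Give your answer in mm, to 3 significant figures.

≈ 0.102 mm

Vinos: 0.08 × 4.64 km³ × (911/1001) = 0.3378 km³ of water.
The Ravik ice shelf is floating and already displaces its own weight of water, so its melt adds essentially nothing to sea level.
Halis: 0.08 × 453 Gt = 3.624×10^13 kg; dividing by ρ_w = 1001 kg m⁻³ gives 3.620×10^10 m³ of water.
Total added water ≈ 3.654×10^10 m³ over 3.60×10^14 m² → Δh = 1.02×10^-4 m = 0.102 mm.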